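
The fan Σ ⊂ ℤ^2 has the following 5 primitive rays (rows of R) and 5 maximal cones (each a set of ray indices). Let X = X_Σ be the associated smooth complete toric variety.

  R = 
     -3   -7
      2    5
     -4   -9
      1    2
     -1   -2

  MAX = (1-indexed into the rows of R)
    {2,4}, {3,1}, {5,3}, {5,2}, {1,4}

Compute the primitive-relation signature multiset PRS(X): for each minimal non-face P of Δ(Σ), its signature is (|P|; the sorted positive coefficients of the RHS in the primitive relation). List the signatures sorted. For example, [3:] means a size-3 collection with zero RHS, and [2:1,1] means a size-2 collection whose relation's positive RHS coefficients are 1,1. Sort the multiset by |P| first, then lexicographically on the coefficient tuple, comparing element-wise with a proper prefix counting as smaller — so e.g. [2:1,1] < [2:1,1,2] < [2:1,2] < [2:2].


Δ(Σ) — 5 vertices, 5 min non-faces:

  • {4,5}:  v_{4} + v_{5} = 0  ⟹  sig = [2:]
  • {1,2}:  v_{1} + v_{2} = v_{5}  ⟹  sig = [2:1]
  • {1,5}:  v_{1} + v_{5} = v_{3}  ⟹  sig = [2:1]
  • {3,4}:  v_{3} + v_{4} = v_{1}  ⟹  sig = [2:1]
  • {2,3}:  v_{2} + v_{3} = 2·v_{5}  ⟹  sig = [2:2]

so the primitive-relation signature multiset is
    |P|=2: 5 collections, coeffs (), (1), (1), (1), (2)


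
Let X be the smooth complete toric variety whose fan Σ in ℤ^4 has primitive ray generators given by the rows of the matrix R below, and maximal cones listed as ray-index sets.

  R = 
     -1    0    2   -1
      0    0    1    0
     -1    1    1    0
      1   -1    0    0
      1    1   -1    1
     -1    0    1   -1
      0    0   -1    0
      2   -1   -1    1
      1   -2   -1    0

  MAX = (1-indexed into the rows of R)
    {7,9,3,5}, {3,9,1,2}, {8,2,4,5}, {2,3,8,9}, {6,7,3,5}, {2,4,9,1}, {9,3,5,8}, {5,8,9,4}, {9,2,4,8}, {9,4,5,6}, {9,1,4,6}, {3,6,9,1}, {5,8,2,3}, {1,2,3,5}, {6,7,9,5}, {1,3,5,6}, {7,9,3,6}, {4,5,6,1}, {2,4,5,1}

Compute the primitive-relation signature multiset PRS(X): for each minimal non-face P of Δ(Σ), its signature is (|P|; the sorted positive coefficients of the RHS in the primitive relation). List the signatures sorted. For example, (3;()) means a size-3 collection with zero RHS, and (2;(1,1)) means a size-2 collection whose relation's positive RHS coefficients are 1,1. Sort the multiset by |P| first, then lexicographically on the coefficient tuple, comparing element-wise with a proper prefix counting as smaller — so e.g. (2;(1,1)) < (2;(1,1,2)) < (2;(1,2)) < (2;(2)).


Σ has 11 primitive collections:

  • {2,7}:  v_{2} + v_{7} = 0 ; sig = (2;())
  • {1,7}:  v_{1} + v_{7} = v_{6} ; sig = (2;(1))
  • {2,6}:  v_{2} + v_{6} = v_{1} ; sig = (2;(1))
  • {3,4}:  v_{3} + v_{4} = v_{2} ; sig = (2;(1))
  • {6,8}:  v_{6} + v_{8} = v_{4} ; sig = (2;(1))
  • {1,8}:  v_{1} + v_{8} = v_{2} + v_{4} ; sig = (2;(1,1))
  • {7,8}:  v_{7} + v_{8} = v_{5} + v_{9} ; sig = (2;(1,1))
  • {4,7}:  v_{4} + v_{7} = v_{5} + v_{6} + v_{9} ; sig = (2;(1,1,1))
  • {1,5,9}:  v_{1} + v_{5} + v_{9} = v_{4} ; sig = (3;(1))
  • {2,5,9}:  v_{2} + v_{5} + v_{9} = v_{8} ; sig = (3;(1))
  • {3,5,6,9}:  v_{3} + v_{5} + v_{6} + v_{9} = 0 ; sig = (4;())

so the primitive-relation signature multiset is
{ (2;()),  (2;(1)) ×4,  (2;(1,1)) ×2,  (2;(1,1,1)),  (3;(1)) ×2,  (4;()) }


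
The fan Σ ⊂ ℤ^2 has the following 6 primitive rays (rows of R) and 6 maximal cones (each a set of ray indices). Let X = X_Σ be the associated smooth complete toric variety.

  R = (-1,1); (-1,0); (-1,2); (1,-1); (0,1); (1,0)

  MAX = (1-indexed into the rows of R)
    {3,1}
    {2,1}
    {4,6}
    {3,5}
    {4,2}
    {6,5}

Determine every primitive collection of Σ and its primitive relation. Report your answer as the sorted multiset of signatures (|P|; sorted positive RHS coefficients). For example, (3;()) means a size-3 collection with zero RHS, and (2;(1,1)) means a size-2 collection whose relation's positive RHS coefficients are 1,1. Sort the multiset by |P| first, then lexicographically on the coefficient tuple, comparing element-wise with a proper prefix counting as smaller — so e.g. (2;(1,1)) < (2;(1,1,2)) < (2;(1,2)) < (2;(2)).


The 9 primitive collections of Σ (r=6, n=2):

  P = {1,4}:  v_{1} + v_{4} = 0  →  sig = (2;())
  P = {2,6}:  v_{2} + v_{6} = 0  →  sig = (2;())
  P = {1,5}:  v_{1} + v_{5} = v_{3}  →  sig = (2;(1))
  P = {1,6}:  v_{1} + v_{6} = v_{5}  →  sig = (2;(1))
  P = {2,5}:  v_{2} + v_{5} = v_{1}  →  sig = (2;(1))
  P = {3,4}:  v_{3} + v_{4} = v_{5}  →  sig = (2;(1))
  P = {4,5}:  v_{4} + v_{5} = v_{6}  →  sig = (2;(1))
  P = {2,3}:  v_{2} + v_{3} = 2·v_{1}  →  sig = (2;(2))
  P = {3,6}:  v_{3} + v_{6} = 2·v_{5}  →  sig = (2;(2))

Signatures (|P|; sorted positive RHS coefficients), sorted:
    |P|=2: 9 collections, coeffs (), (), (1), (1), (1), (1), (1), (2), (2)


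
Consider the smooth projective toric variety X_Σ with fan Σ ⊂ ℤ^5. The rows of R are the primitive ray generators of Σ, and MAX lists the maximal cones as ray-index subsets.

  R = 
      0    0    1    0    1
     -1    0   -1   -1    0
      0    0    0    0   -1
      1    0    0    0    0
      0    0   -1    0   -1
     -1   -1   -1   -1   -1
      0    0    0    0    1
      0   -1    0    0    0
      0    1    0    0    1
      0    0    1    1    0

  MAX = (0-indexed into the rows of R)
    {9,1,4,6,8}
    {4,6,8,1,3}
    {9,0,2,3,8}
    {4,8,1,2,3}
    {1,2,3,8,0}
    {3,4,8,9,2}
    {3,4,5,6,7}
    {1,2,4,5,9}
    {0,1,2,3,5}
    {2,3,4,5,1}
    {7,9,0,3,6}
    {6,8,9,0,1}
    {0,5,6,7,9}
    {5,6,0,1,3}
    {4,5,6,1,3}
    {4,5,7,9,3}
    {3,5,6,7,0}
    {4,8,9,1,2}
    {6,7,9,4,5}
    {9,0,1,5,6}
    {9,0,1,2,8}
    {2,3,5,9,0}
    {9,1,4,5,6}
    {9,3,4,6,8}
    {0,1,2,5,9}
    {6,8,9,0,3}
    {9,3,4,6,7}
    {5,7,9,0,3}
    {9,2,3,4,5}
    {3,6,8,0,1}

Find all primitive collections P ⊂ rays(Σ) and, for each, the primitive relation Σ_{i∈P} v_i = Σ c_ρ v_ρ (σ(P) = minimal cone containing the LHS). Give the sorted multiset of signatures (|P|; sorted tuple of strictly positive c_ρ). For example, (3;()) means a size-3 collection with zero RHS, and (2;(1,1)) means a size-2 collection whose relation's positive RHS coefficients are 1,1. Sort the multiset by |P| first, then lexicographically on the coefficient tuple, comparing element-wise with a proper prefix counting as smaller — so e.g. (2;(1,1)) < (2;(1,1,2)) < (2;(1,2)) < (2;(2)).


8 minimal non-faces of Δ(Σ) (on 10 rays):

  P={0,4}:  v_{0} + v_{4} = 0 ; sig = (2;())
  P={2,6}:  v_{2} + v_{6} = 0 ; sig = (2;())
  P={5,8}:  v_{5} + v_{8} = v_{1} ; sig = (2;(1))
  P={7,8}:  v_{7} + v_{8} = v_{6} ; sig = (2;(1))
  P={1,7}:  v_{1} + v_{7} = v_{5} + v_{6} ; sig = (2;(1,1))
  P={2,7}:  v_{2} + v_{7} = v_{3} + v_{5} + v_{9} ; sig = (2;(1,1,1))
  P={1,3,9}:  v_{1} + v_{3} + v_{9} = 0 ; sig = (3;())
  P={3,5,6,9}:  v_{3} + v_{5} + v_{6} + v_{9} = v_{7} ; sig = (4;(1))

so the primitive-relation signature multiset is
    |P|=2: 6 collections, coeffs (), (), (1), (1), (1,1), (1,1,1)
    |P|=3: 1 collection, coeffs ()
    |P|=4: 1 collection, coeffs (1)


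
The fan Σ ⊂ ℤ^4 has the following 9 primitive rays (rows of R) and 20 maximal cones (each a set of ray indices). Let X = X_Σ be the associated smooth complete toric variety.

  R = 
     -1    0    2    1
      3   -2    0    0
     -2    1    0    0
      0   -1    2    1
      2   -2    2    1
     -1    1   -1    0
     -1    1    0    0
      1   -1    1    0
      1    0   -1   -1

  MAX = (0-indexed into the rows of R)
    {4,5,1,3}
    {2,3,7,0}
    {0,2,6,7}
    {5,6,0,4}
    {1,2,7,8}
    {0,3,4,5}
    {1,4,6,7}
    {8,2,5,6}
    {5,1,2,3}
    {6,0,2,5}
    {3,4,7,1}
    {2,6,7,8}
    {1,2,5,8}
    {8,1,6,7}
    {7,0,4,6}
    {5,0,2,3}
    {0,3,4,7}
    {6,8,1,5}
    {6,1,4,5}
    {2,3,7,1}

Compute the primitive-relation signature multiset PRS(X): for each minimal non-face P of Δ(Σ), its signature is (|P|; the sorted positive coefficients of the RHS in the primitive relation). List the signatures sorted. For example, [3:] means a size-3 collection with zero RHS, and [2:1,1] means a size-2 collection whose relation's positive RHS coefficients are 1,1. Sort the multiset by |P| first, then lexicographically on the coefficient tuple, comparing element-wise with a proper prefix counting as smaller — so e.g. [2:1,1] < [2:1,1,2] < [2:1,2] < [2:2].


The 8 primitive collections of Σ (r=9, n=4):

  P = {5,7}:  v_{5} + v_{7} = 0 ; sig = [2:]
  P = {0,1}:  v_{0} + v_{1} = v_{4} ; sig = [2:1]
  P = {2,4}:  v_{2} + v_{4} = v_{3} ; sig = [2:1]
  P = {3,6}:  v_{3} + v_{6} = v_{0} ; sig = [2:1]
  P = {3,8}:  v_{3} + v_{8} = v_{7} ; sig = [2:1]
  P = {0,8}:  v_{0} + v_{8} = v_{6} + v_{7} ; sig = [2:1,1]
  P = {4,8}:  v_{4} + v_{8} = v_{1} + v_{6} + v_{7} ; sig = [2:1,1,1]
  P = {1,2,6}:  v_{1} + v_{2} + v_{6} = 0 ; sig = [3:]

Hence PRS(X_Σ) =
[[2:], [2:1], [2:1], [2:1], [2:1], [2:1,1], [2:1,1,1], [3:]]


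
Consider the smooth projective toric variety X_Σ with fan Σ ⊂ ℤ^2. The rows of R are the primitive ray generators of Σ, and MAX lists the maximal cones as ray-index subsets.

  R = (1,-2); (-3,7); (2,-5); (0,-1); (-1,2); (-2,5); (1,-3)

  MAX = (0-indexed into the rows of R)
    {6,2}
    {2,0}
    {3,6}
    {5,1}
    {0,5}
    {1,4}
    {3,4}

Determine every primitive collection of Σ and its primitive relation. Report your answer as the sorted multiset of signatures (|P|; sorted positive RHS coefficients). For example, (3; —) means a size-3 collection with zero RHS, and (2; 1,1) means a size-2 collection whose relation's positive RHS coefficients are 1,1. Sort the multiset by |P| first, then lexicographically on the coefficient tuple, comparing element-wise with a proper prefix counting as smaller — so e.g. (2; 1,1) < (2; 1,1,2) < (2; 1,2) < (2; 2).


14 collections generate NE(X_Σ); each relation:

  P={0,4}:  v_{0} + v_{4} = 0  ⇒ sig = (2; —)
  P={2,5}:  v_{2} + v_{5} = 0  ⇒ sig = (2; —)
  P={0,1}:  v_{0} + v_{1} = v_{5}  ⇒ sig = (2; 1)
  P={0,3}:  v_{0} + v_{3} = v_{6}  ⇒ sig = (2; 1)
  P={0,6}:  v_{0} + v_{6} = v_{2}  ⇒ sig = (2; 1)
  P={1,2}:  v_{1} + v_{2} = v_{4}  ⇒ sig = (2; 1)
  P={2,4}:  v_{2} + v_{4} = v_{6}  ⇒ sig = (2; 1)
  P={4,5}:  v_{4} + v_{5} = v_{1}  ⇒ sig = (2; 1)
  P={4,6}:  v_{4} + v_{6} = v_{3}  ⇒ sig = (2; 1)
  P={5,6}:  v_{5} + v_{6} = v_{4}  ⇒ sig = (2; 1)
  P={1,6}:  v_{1} + v_{6} = 2·v_{4}  ⇒ sig = (2; 2)
  P={2,3}:  v_{2} + v_{3} = 2·v_{6}  ⇒ sig = (2; 2)
  P={3,5}:  v_{3} + v_{5} = 2·v_{4}  ⇒ sig = (2; 2)
  P={1,3}:  v_{1} + v_{3} = 3·v_{4}  ⇒ sig = (2; 3)

Hence PRS(X_Σ) =
{ (2; —) ×2,  (2; 1) ×8,  (2; 2) ×3,  (2; 3) }


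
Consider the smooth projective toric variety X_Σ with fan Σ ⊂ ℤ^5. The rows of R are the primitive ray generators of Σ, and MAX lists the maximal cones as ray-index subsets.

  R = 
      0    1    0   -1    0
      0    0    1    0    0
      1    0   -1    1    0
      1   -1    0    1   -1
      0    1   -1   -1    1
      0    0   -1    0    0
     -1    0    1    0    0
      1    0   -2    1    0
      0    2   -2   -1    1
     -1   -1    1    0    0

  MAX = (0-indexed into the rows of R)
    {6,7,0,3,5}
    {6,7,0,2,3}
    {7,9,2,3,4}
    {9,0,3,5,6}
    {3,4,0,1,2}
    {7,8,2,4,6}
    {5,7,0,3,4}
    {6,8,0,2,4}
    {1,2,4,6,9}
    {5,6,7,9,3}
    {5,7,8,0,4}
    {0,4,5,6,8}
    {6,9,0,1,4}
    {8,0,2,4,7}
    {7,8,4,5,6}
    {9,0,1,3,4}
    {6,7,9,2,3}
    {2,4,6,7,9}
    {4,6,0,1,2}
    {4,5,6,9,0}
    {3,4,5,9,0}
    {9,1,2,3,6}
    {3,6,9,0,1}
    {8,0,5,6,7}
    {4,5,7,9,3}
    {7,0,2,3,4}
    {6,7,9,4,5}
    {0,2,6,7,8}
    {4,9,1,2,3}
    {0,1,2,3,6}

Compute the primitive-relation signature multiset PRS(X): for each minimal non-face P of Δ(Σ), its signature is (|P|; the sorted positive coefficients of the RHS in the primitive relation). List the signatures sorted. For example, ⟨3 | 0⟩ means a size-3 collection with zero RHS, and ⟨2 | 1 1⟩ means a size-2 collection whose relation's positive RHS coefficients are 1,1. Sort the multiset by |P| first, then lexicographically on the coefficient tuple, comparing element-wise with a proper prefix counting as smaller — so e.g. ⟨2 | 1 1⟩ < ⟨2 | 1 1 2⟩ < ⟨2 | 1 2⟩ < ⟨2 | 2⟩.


10 collections generate NE(X_Σ); each relation:

  P = {1,5}:  v_{1} + v_{5} = 0  so sig = ⟨2 | 0⟩
  P = {1,7}:  v_{1} + v_{7} = v_{2}  so sig = ⟨2 | 1⟩
  P = {2,5}:  v_{2} + v_{5} = v_{7}  so sig = ⟨2 | 1⟩
  P = {3,8}:  v_{3} + v_{8} = v_{0} + v_{7}  so sig = ⟨2 | 1 1⟩
  P = {8,9}:  v_{8} + v_{9} = v_{4} + v_{5} + v_{6}  so sig = ⟨2 | 1 1 1⟩
  P = {1,8}:  v_{1} + v_{8} = v_{0} + v_{2} + v_{4} + v_{6}  so sig = ⟨2 | 1 1 1 1⟩
  P = {0,2,9}:  v_{0} + v_{2} + v_{9} = 0  so sig = ⟨3 | 0⟩
  P = {3,4,6}:  v_{3} + v_{4} + v_{6} = 0  so sig = ⟨3 | 0⟩
  P = {0,7,9}:  v_{0} + v_{7} + v_{9} = v_{5}  so sig = ⟨3 | 1⟩
  P = {0,4,6,7}:  v_{0} + v_{4} + v_{6} + v_{7} = v_{8}  so sig = ⟨4 | 1⟩

Sorted signature multiset PRS(X):
{ ⟨2 | 0⟩,  ⟨2 | 1⟩ ×2,  ⟨2 | 1 1⟩,  ⟨2 | 1 1 1⟩,  ⟨2 | 1 1 1 1⟩,  ⟨3 | 0⟩ ×2,  ⟨3 | 1⟩,  ⟨4 | 1⟩ }


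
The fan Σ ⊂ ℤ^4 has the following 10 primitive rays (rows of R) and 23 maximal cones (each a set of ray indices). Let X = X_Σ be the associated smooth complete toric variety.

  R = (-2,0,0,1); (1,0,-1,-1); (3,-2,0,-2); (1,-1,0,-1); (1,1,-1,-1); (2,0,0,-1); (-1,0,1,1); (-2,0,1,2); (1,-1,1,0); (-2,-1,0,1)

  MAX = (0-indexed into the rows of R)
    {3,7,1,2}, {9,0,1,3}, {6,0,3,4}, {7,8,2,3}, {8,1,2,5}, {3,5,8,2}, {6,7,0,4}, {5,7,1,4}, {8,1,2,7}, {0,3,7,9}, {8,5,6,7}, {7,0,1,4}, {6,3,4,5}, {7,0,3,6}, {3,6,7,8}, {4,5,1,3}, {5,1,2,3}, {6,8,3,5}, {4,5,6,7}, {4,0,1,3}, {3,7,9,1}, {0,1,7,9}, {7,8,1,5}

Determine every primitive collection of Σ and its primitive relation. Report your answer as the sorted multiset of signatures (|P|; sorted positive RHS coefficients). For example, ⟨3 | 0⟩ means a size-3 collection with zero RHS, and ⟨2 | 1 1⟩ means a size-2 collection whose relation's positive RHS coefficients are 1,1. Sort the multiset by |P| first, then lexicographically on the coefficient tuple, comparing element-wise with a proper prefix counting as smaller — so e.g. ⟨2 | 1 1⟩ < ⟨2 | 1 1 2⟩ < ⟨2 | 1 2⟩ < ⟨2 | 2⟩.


17 collections generate NE(X_Σ); each relation:

  {0,5}:  v_{0} + v_{5} = 0 ; sig = ⟨2 | 0⟩
  {1,6}:  v_{1} + v_{6} = 0 ; sig = ⟨2 | 0⟩
  {4,8}:  v_{4} + v_{8} = v_{5} ; sig = ⟨2 | 1⟩
  {0,8}:  v_{0} + v_{8} = v_{3} + v_{7} ; sig = ⟨2 | 1 1⟩
  {2,6}:  v_{2} + v_{6} = v_{3} + v_{8} ; sig = ⟨2 | 1 1⟩
  {4,9}:  v_{4} + v_{9} = v_{0} + v_{1} ; sig = ⟨2 | 1 1⟩
  {2,4}:  v_{2} + v_{4} = v_{1} + v_{3} + v_{5} ; sig = ⟨2 | 1 1 1⟩
  {5,9}:  v_{5} + v_{9} = v_{1} + v_{3} + v_{7} ; sig = ⟨2 | 1 1 1⟩
  {6,9}:  v_{6} + v_{9} = v_{0} + v_{3} + v_{7} ; sig = ⟨2 | 1 1 1⟩
  {0,2}:  v_{0} + v_{2} = v_{1} + 2·v_{3} + v_{7} ; sig = ⟨2 | 1 1 2⟩
  {8,9}:  v_{8} + v_{9} = v_{1} + 2·v_{3} + 2·v_{7} ; sig = ⟨2 | 1 2 2⟩
  {2,9}:  v_{2} + v_{9} = 2·v_{1} + 3·v_{3} + 2·v_{7} ; sig = ⟨2 | 2 2 3⟩
  {3,4,7}:  v_{3} + v_{4} + v_{7} = 0 ; sig = ⟨3 | 0⟩
  {1,3,8}:  v_{1} + v_{3} + v_{8} = v_{2} ; sig = ⟨3 | 1⟩
  {3,5,7}:  v_{3} + v_{5} + v_{7} = v_{8} ; sig = ⟨3 | 1⟩
  {2,5,7}:  v_{2} + v_{5} + v_{7} = v_{1} + 2·v_{8} ; sig = ⟨3 | 1 2⟩
  {0,1,3,7}:  v_{0} + v_{1} + v_{3} + v_{7} = v_{9} ; sig = ⟨4 | 1⟩

so the primitive-relation signature multiset is
    |P|=2: 12 collections, coeffs (), (), (1), (1,1), (1,1), (1,1), (1,1,1), (1,1,1), (1,1,1), (1,1,2), (1,2,2), (2,2,3)
    |P|=3: 4 collections, coeffs (), (1), (1), (1,2)
    |P|=4: 1 collection, coeffs (1)


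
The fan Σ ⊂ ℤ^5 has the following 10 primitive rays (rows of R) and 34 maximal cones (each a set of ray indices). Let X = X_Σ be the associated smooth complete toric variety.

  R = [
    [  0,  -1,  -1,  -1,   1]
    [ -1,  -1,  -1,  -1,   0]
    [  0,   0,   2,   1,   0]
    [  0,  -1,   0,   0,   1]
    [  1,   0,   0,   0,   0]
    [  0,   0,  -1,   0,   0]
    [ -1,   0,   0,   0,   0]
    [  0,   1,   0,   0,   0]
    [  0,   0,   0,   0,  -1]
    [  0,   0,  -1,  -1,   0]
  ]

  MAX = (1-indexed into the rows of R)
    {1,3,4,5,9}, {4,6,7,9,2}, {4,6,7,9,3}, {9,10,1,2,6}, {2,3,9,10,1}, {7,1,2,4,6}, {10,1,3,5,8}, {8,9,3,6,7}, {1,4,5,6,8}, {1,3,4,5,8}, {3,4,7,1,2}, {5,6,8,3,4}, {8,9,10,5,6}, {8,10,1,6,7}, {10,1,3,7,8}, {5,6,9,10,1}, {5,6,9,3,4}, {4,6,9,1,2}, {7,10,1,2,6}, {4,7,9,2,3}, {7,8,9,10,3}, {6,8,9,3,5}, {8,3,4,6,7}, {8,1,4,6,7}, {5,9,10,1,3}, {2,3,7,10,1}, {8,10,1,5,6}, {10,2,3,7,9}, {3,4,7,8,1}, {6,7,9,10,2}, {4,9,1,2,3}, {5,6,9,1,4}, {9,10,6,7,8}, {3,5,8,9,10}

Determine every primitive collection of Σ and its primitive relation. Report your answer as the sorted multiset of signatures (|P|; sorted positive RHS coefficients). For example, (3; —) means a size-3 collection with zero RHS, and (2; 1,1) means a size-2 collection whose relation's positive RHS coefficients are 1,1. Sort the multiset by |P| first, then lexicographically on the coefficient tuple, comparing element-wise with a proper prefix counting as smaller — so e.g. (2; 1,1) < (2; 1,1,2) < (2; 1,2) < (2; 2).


Primitive collections (10):

  P={5,7}:  v_{5} + v_{7} = 0  ⟹  sig = (2; —)
  P={4,10}:  v_{4} + v_{10} = v_{1}  ⟹  sig = (2; 1)
  P={2,5}:  v_{2} + v_{5} = v_{1} + v_{9}  ⟹  sig = (2; 1,1)
  P={2,8}:  v_{2} + v_{8} = v_{7} + v_{10}  ⟹  sig = (2; 1,1)
  P={3,6,10}:  v_{3} + v_{6} + v_{10} = 0  ⟹  sig = (3; —)
  P={4,8,9}:  v_{4} + v_{8} + v_{9} = 0  ⟹  sig = (3; —)
  P={1,3,6}:  v_{1} + v_{3} + v_{6} = v_{4}  ⟹  sig = (3; 1)
  P={1,7,9}:  v_{1} + v_{7} + v_{9} = v_{2}  ⟹  sig = (3; 1)
  P={1,8,9}:  v_{1} + v_{8} + v_{9} = v_{10}  ⟹  sig = (3; 1)
  P={2,3,6}:  v_{2} + v_{3} + v_{6} = v_{4} + v_{7} + v_{9}  ⟹  sig = (3; 1,1,1)

so the primitive-relation signature multiset is
{ (2; —),  (2; 1),  (2; 1,1) ×2,  (3; —) ×2,  (3; 1) ×3,  (3; 1,1,1) }


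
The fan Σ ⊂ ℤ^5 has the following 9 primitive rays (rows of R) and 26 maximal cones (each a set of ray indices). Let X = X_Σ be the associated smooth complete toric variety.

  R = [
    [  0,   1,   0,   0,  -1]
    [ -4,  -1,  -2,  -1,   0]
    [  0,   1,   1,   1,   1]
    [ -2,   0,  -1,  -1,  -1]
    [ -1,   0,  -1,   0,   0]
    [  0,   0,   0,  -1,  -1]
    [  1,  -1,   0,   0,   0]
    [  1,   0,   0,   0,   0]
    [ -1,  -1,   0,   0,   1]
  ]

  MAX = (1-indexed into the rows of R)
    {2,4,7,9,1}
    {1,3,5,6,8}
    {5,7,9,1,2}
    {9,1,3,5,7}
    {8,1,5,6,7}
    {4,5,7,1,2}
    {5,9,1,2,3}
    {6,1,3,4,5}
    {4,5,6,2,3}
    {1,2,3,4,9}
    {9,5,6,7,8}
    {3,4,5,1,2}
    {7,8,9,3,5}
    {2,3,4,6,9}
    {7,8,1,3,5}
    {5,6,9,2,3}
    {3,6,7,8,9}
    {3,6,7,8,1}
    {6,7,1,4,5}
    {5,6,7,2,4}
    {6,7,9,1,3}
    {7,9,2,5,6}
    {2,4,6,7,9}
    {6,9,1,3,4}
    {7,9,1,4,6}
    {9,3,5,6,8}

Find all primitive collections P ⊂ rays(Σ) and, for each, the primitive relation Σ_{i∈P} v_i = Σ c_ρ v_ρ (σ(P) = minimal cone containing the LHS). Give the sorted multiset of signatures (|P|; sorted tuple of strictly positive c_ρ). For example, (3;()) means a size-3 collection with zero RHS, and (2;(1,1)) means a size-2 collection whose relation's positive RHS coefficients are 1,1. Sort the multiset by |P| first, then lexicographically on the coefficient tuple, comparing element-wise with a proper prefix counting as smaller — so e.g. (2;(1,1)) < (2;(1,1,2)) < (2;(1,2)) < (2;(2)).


9 collections generate NE(X_Σ); each relation:

  P = {4,8}:  v_{4} + v_{8} = v_{5} + v_{6}  ⟹  sig = (2;(1,1))
  P = {2,8}:  v_{2} + v_{8} = 2·v_{5} + v_{6} + v_{9}  ⟹  sig = (2;(1,1,2))
  P = {1,8,9}:  v_{1} + v_{8} + v_{9} = 0  ⟹  sig = (3;())
  P = {4,5,9}:  v_{4} + v_{5} + v_{9} = v_{2}  ⟹  sig = (3;(1))
  P = {3,4,7}:  v_{3} + v_{4} + v_{7} = v_{1} + v_{9}  ⟹  sig = (3;(1,1))
  P = {2,3,7}:  v_{2} + v_{3} + v_{7} = v_{1} + v_{5} + 2·v_{9}  ⟹  sig = (3;(1,1,2))
  P = {1,2,6}:  v_{1} + v_{2} + v_{6} = 2·v_{4}  ⟹  sig = (3;(2))
  P = {3,5,6,7}:  v_{3} + v_{5} + v_{6} + v_{7} = 0  ⟹  sig = (4;())
  P = {1,5,6,9}:  v_{1} + v_{5} + v_{6} + v_{9} = v_{4}  ⟹  sig = (4;(1))

Sorted signature multiset PRS(X):
    |P|=2: 2 collections, coeffs (1,1), (1,1,2)
    |P|=3: 5 collections, coeffs (), (1), (1,1), (1,1,2), (2)
    |P|=4: 2 collections, coeffs (), (1)


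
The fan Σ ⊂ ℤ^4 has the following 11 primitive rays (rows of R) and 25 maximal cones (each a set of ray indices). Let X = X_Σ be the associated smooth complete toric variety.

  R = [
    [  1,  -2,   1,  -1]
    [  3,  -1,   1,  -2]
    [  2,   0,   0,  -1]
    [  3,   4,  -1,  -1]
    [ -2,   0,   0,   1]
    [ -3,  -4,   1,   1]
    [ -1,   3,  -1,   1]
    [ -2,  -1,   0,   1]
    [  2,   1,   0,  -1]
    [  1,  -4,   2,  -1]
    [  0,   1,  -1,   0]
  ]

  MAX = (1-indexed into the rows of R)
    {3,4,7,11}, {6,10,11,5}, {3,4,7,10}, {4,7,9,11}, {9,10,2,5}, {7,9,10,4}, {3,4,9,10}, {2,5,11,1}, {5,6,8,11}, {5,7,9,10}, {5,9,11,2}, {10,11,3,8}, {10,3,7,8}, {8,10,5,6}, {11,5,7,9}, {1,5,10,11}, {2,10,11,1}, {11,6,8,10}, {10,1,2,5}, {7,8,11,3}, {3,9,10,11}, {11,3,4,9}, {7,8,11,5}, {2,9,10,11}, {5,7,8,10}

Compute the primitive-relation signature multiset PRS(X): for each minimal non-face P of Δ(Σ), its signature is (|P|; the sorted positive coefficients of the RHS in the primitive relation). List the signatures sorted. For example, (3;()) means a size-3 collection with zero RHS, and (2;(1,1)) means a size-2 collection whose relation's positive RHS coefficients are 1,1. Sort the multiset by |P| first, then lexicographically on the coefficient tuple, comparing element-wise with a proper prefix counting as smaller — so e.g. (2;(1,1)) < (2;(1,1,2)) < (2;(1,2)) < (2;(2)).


Σ has 25 primitive collections:

  P = {3,5}:  v_{3} + v_{5} = 0  ⟹  sig = (2;())
  P = {4,6}:  v_{4} + v_{6} = 0  ⟹  sig = (2;())
  P = {8,9}:  v_{8} + v_{9} = 0  ⟹  sig = (2;())
  P = {1,9}:  v_{1} + v_{9} = v_{2}  ⟹  sig = (2;(1))
  P = {2,8}:  v_{2} + v_{8} = v_{1}  ⟹  sig = (2;(1))
  P = {1,7}:  v_{1} + v_{7} = v_{5} + v_{9}  ⟹  sig = (2;(1,1))
  P = {4,5}:  v_{4} + v_{5} = v_{7} + v_{9}  ⟹  sig = (2;(1,1))
  P = {4,8}:  v_{4} + v_{8} = v_{3} + v_{7}  ⟹  sig = (2;(1,1))
  P = {6,7}:  v_{6} + v_{7} = v_{5} + v_{8}  ⟹  sig = (2;(1,1))
  P = {1,3}:  v_{1} + v_{3} = v_{9} + v_{10} + v_{11}  ⟹  sig = (2;(1,1,1))
  P = {1,8}:  v_{1} + v_{8} = v_{5} + v_{10} + v_{11}  ⟹  sig = (2;(1,1,1))
  P = {3,6}:  v_{3} + v_{6} = v_{8} + v_{10} + v_{11}  ⟹  sig = (2;(1,1,1))
  P = {6,9}:  v_{6} + v_{9} = v_{5} + v_{10} + v_{11}  ⟹  sig = (2;(1,1,1))
  P = {2,6}:  v_{2} + v_{6} = v_{1} + v_{5} + v_{10} + v_{11}  ⟹  sig = (2;(1,1,1,1))
  P = {2,3}:  v_{2} + v_{3} = 2·v_{9} + v_{10} + v_{11}  ⟹  sig = (2;(1,1,2))
  P = {2,7}:  v_{2} + v_{7} = v_{5} + 2·v_{9}  ⟹  sig = (2;(1,2))
  P = {1,4}:  v_{1} + v_{4} = 2·v_{9}  ⟹  sig = (2;(2))
  P = {1,6}:  v_{1} + v_{6} = 2·v_{5} + 2·v_{10} + 2·v_{11}  ⟹  sig = (2;(2,2,2))
  P = {2,4}:  v_{2} + v_{4} = 3·v_{9}  ⟹  sig = (2;(3))
  P = {7,10,11}:  v_{7} + v_{10} + v_{11} = 0  ⟹  sig = (3;())
  P = {3,7,9}:  v_{3} + v_{7} + v_{9} = v_{4}  ⟹  sig = (3;(1))
  P = {4,10,11}:  v_{4} + v_{10} + v_{11} = v_{3} + v_{9}  ⟹  sig = (3;(1,1))
  P = {5,8,10,11}:  v_{5} + v_{8} + v_{10} + v_{11} = v_{6}  ⟹  sig = (4;(1))
  P = {5,9,10,11}:  v_{5} + v_{9} + v_{10} + v_{11} = v_{1}  ⟹  sig = (4;(1))
  P = {2,5,10,11}:  v_{2} + v_{5} + v_{10} + v_{11} = 2·v_{1}  ⟹  sig = (4;(2))

so the primitive-relation signature multiset is
    (2;())
    (2;())
    (2;())
    (2;(1))
    (2;(1))
    (2;(1,1))
    (2;(1,1))
    (2;(1,1))
    (2;(1,1))
    (2;(1,1,1))
    (2;(1,1,1))
    (2;(1,1,1))
    (2;(1,1,1))
    (2;(1,1,1,1))
    (2;(1,1,2))
    (2;(1,2))
    (2;(2))
    (2;(2,2,2))
    (2;(3))
    (3;())
    (3;(1))
    (3;(1,1))
    (4;(1))
    (4;(1))
    (4;(2))


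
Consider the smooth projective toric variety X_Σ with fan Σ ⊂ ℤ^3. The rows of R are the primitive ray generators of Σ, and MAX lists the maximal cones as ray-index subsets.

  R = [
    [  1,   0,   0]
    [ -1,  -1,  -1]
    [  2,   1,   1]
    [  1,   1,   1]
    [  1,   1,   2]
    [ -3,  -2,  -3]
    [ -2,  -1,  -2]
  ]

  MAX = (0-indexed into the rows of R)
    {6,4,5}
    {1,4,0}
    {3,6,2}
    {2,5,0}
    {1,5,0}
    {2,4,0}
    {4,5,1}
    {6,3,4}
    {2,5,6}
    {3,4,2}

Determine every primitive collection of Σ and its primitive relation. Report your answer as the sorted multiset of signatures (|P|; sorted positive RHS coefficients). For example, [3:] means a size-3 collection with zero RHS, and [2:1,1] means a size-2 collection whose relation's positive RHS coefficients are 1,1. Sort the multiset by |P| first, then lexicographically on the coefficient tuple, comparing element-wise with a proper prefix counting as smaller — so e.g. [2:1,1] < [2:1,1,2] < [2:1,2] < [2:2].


Σ has 9 primitive collections:

  • {1,3}:  v_{1} + v_{3} = 0 ; sig = [2:]
  • {0,3}:  v_{0} + v_{3} = v_{2} ; sig = [2:1]
  • {1,2}:  v_{1} + v_{2} = v_{0} ; sig = [2:1]
  • {1,6}:  v_{1} + v_{6} = v_{5} ; sig = [2:1]
  • {3,5}:  v_{3} + v_{5} = v_{6} ; sig = [2:1]
  • {0,6}:  v_{0} + v_{6} = v_{2} + v_{5} ; sig = [2:1,1]
  • {2,4,5}:  v_{2} + v_{4} + v_{5} = 0 ; sig = [3:]
  • {0,4,5}:  v_{0} + v_{4} + v_{5} = v_{1} ; sig = [3:1]
  • {2,4,6}:  v_{2} + v_{4} + v_{6} = v_{3} ; sig = [3:1]

Signatures (|P|; sorted positive RHS coefficients), sorted:
    |P|=2: 6 collections, coeffs (), (1), (1), (1), (1), (1,1)
    |P|=3: 3 collections, coeffs (), (1), (1)


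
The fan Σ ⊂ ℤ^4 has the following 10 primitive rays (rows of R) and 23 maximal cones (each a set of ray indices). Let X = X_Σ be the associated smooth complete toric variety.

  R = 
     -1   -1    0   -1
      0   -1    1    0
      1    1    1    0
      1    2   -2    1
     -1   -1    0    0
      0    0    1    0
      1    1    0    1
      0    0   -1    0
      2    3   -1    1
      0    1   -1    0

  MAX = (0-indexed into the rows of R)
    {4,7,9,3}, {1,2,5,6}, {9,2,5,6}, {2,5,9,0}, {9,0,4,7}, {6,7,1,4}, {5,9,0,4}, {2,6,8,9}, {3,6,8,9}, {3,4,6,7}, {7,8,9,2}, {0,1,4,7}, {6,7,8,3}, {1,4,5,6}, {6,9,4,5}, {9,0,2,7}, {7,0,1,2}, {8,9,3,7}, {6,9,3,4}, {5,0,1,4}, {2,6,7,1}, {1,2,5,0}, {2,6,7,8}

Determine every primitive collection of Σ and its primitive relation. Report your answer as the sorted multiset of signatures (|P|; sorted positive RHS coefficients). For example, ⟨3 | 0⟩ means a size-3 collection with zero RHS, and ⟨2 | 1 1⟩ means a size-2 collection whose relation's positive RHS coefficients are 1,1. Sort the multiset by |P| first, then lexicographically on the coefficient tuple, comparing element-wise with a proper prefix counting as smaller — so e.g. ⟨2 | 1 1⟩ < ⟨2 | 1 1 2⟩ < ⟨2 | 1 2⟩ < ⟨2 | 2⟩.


13 minimal non-faces of Δ(Σ) (on 10 rays):

  • {0,6}:  v_{0} + v_{6} = 0  →  sig = ⟨2 | 0⟩
  • {1,9}:  v_{1} + v_{9} = 0  →  sig = ⟨2 | 0⟩
  • {5,7}:  v_{5} + v_{7} = 0  →  sig = ⟨2 | 0⟩
  • {2,3}:  v_{2} + v_{3} = v_{8}  →  sig = ⟨2 | 1⟩
  • {2,4}:  v_{2} + v_{4} = v_{5}  →  sig = ⟨2 | 1⟩
  • {0,3}:  v_{0} + v_{3} = v_{7} + v_{9}  →  sig = ⟨2 | 1 1⟩
  • {1,3}:  v_{1} + v_{3} = v_{6} + v_{7}  →  sig = ⟨2 | 1 1⟩
  • {3,5}:  v_{3} + v_{5} = v_{6} + v_{9}  →  sig = ⟨2 | 1 1⟩
  • {4,8}:  v_{4} + v_{8} = v_{6} + v_{9}  →  sig = ⟨2 | 1 1⟩
  • {0,8}:  v_{0} + v_{8} = v_{2} + v_{7} + v_{9}  →  sig = ⟨2 | 1 1 1⟩
  • {1,8}:  v_{1} + v_{8} = v_{2} + v_{6} + v_{7}  →  sig = ⟨2 | 1 1 1⟩
  • {5,8}:  v_{5} + v_{8} = v_{2} + v_{6} + v_{9}  →  sig = ⟨2 | 1 1 1⟩
  • {6,7,9}:  v_{6} + v_{7} + v_{9} = v_{3}  →  sig = ⟨3 | 1⟩

Sorted signature multiset PRS(X):
[⟨2 | 0⟩, ⟨2 | 0⟩, ⟨2 | 0⟩, ⟨2 | 1⟩, ⟨2 | 1⟩, ⟨2 | 1 1⟩, ⟨2 | 1 1⟩, ⟨2 | 1 1⟩, ⟨2 | 1 1⟩, ⟨2 | 1 1 1⟩, ⟨2 | 1 1 1⟩, ⟨2 | 1 1 1⟩, ⟨3 | 1⟩]


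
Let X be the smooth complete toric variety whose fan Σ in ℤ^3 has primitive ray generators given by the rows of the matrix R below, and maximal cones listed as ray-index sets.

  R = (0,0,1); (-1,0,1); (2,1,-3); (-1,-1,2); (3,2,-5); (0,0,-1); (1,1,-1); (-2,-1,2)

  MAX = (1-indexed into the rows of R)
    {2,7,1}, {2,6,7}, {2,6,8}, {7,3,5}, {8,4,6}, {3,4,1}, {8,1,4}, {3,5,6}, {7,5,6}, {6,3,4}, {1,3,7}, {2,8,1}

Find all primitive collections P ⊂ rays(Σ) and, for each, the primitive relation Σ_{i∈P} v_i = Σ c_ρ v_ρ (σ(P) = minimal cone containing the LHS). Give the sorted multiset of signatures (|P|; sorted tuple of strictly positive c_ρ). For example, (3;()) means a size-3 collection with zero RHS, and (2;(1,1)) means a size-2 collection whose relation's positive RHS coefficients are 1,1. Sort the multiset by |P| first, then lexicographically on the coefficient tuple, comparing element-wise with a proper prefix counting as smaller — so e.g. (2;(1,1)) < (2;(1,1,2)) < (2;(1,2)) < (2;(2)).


Δ(Σ) — 8 vertices, 11 min non-faces:

  • {1,6}:  v_{1} + v_{6} = 0  →  sig = (2;())
  • {3,8}:  v_{3} + v_{8} = v_{6}  →  sig = (2;(1))
  • {4,5}:  v_{4} + v_{5} = v_{3}  →  sig = (2;(1))
  • {4,7}:  v_{4} + v_{7} = v_{1}  →  sig = (2;(1))
  • {7,8}:  v_{7} + v_{8} = v_{2}  →  sig = (2;(1))
  • {1,5}:  v_{1} + v_{5} = v_{3} + v_{7}  →  sig = (2;(1,1))
  • {2,3}:  v_{2} + v_{3} = v_{6} + v_{7}  →  sig = (2;(1,1))
  • {2,4}:  v_{2} + v_{4} = v_{1} + v_{8}  →  sig = (2;(1,1))
  • {5,8}:  v_{5} + v_{8} = 2·v_{6} + v_{7}  →  sig = (2;(1,2))
  • {2,5}:  v_{2} + v_{5} = 2·v_{6} + 2·v_{7}  →  sig = (2;(2,2))
  • {3,6,7}:  v_{3} + v_{6} + v_{7} = v_{5}  →  sig = (3;(1))

Hence PRS(X_Σ) =
{ (2;()),  (2;(1)) ×4,  (2;(1,1)) ×3,  (2;(1,2)),  (2;(2,2)),  (3;(1)) }


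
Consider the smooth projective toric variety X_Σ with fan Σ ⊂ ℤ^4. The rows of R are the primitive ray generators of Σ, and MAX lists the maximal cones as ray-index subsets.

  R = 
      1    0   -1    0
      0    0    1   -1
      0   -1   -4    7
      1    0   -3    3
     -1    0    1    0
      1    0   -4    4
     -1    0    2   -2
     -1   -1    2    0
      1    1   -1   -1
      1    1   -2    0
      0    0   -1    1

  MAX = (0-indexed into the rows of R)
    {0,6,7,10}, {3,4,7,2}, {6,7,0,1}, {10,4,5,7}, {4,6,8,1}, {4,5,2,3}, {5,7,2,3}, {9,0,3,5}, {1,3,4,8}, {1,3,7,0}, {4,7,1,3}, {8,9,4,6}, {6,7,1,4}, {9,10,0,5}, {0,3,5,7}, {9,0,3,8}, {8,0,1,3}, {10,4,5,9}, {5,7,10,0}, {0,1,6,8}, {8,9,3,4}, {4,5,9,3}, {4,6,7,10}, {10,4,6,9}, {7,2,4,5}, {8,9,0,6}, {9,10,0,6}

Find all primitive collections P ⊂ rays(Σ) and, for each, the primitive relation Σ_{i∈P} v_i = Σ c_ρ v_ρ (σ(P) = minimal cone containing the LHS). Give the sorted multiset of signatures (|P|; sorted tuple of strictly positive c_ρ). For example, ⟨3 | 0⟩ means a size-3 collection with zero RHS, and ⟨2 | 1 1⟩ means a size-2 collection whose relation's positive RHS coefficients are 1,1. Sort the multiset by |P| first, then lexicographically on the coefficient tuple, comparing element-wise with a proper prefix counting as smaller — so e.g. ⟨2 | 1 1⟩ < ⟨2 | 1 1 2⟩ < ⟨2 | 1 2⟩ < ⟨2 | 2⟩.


|primitive collections| = 18. Relations:

  P = {0,4}:  v_{0} + v_{4} = 0  ⇒ sig = ⟨2 | 0⟩
  P = {1,10}:  v_{1} + v_{10} = 0  ⇒ sig = ⟨2 | 0⟩
  P = {7,9}:  v_{7} + v_{9} = 0  ⇒ sig = ⟨2 | 0⟩
  P = {1,5}:  v_{1} + v_{5} = v_{3}  ⇒ sig = ⟨2 | 1⟩
  P = {1,9}:  v_{1} + v_{9} = v_{8}  ⇒ sig = ⟨2 | 1⟩
  P = {3,6}:  v_{3} + v_{6} = v_{10}  ⇒ sig = ⟨2 | 1⟩
  P = {3,10}:  v_{3} + v_{10} = v_{5}  ⇒ sig = ⟨2 | 1⟩
  P = {7,8}:  v_{7} + v_{8} = v_{1}  ⇒ sig = ⟨2 | 1⟩
  P = {8,10}:  v_{8} + v_{10} = v_{9}  ⇒ sig = ⟨2 | 1⟩
  P = {5,8}:  v_{5} + v_{8} = v_{3} + v_{9}  ⇒ sig = ⟨2 | 1 1⟩
  P = {0,2}:  v_{0} + v_{2} = v_{3} + v_{5} + v_{7}  ⇒ sig = ⟨2 | 1 1 1⟩
  P = {2,9}:  v_{2} + v_{9} = v_{3} + v_{4} + v_{5}  ⇒ sig = ⟨2 | 1 1 1⟩
  P = {2,6}:  v_{2} + v_{6} = v_{4} + v_{5} + v_{7} + v_{10}  ⇒ sig = ⟨2 | 1 1 1 1⟩
  P = {1,2}:  v_{1} + v_{2} = 2·v_{3} + v_{4} + v_{7}  ⇒ sig = ⟨2 | 1 1 2⟩
  P = {2,10}:  v_{2} + v_{10} = v_{4} + 2·v_{5} + v_{7}  ⇒ sig = ⟨2 | 1 1 2⟩
  P = {2,8}:  v_{2} + v_{8} = 2·v_{3} + v_{4}  ⇒ sig = ⟨2 | 1 2⟩
  P = {5,6}:  v_{5} + v_{6} = 2·v_{10}  ⇒ sig = ⟨2 | 2⟩
  P = {3,4,5,7}:  v_{3} + v_{4} + v_{5} + v_{7} = v_{2}  ⇒ sig = ⟨4 | 1⟩

Sorted signature multiset PRS(X):
[⟨2 | 0⟩, ⟨2 | 0⟩, ⟨2 | 0⟩, ⟨2 | 1⟩, ⟨2 | 1⟩, ⟨2 | 1⟩, ⟨2 | 1⟩, ⟨2 | 1⟩, ⟨2 | 1⟩, ⟨2 | 1 1⟩, ⟨2 | 1 1 1⟩, ⟨2 | 1 1 1⟩, ⟨2 | 1 1 1 1⟩, ⟨2 | 1 1 2⟩, ⟨2 | 1 1 2⟩, ⟨2 | 1 2⟩, ⟨2 | 2⟩, ⟨4 | 1⟩]


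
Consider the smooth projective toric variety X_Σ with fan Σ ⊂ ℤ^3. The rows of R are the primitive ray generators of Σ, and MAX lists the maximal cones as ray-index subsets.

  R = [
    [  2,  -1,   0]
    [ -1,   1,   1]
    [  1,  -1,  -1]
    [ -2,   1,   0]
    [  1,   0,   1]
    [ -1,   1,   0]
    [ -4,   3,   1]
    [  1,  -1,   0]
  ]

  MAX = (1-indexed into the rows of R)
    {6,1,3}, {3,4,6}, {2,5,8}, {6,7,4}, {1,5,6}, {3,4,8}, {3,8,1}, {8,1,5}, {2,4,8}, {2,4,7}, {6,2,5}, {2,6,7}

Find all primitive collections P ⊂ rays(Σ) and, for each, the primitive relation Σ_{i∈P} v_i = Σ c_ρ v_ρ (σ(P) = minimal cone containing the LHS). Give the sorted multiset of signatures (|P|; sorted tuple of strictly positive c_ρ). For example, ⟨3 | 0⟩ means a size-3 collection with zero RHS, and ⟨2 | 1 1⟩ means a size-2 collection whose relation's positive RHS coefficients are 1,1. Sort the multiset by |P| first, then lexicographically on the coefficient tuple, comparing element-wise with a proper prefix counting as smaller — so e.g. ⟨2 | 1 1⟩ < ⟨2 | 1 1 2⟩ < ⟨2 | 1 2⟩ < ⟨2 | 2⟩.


11 minimal non-faces of Δ(Σ) (on 8 rays):

  {1,4}:  v_{1} + v_{4} = 0  →  sig = ⟨2 | 0⟩
  {2,3}:  v_{2} + v_{3} = 0  →  sig = ⟨2 | 0⟩
  {6,8}:  v_{6} + v_{8} = 0  →  sig = ⟨2 | 0⟩
  {1,2}:  v_{1} + v_{2} = v_{5}  →  sig = ⟨2 | 1⟩
  {3,5}:  v_{3} + v_{5} = v_{1}  →  sig = ⟨2 | 1⟩
  {4,5}:  v_{4} + v_{5} = v_{2}  →  sig = ⟨2 | 1⟩
  {1,7}:  v_{1} + v_{7} = v_{2} + v_{6}  →  sig = ⟨2 | 1 1⟩
  {3,7}:  v_{3} + v_{7} = v_{4} + v_{6}  →  sig = ⟨2 | 1 1⟩
  {7,8}:  v_{7} + v_{8} = v_{2} + v_{4}  →  sig = ⟨2 | 1 1⟩
  {5,7}:  v_{5} + v_{7} = 2·v_{2} + v_{6}  →  sig = ⟨2 | 1 2⟩
  {2,4,6}:  v_{2} + v_{4} + v_{6} = v_{7}  →  sig = ⟨3 | 1⟩

Signatures (|P|; sorted positive RHS coefficients), sorted:
{ ⟨2 | 0⟩ ×3,  ⟨2 | 1⟩ ×3,  ⟨2 | 1 1⟩ ×3,  ⟨2 | 1 2⟩,  ⟨3 | 1⟩ }


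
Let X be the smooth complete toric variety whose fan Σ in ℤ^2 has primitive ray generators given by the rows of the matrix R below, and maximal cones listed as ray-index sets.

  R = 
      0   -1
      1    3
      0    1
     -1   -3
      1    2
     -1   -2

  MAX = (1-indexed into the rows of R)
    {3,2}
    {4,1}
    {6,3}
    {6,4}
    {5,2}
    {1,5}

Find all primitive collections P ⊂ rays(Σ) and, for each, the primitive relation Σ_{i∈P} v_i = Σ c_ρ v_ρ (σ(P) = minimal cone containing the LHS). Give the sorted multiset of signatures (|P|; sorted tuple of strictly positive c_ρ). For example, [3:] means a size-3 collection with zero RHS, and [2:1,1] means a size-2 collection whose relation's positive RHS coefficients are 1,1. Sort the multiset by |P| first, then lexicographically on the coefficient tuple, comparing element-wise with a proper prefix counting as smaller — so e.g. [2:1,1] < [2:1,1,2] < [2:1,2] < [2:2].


Δ(Σ) — 6 vertices, 9 min non-faces:

  P={1,3}:  v_{1} + v_{3} = 0  ⇒ sig = [2:]
  P={2,4}:  v_{2} + v_{4} = 0  ⇒ sig = [2:]
  P={5,6}:  v_{5} + v_{6} = 0  ⇒ sig = [2:]
  P={1,2}:  v_{1} + v_{2} = v_{5}  ⇒ sig = [2:1]
  P={1,6}:  v_{1} + v_{6} = v_{4}  ⇒ sig = [2:1]
  P={2,6}:  v_{2} + v_{6} = v_{3}  ⇒ sig = [2:1]
  P={3,4}:  v_{3} + v_{4} = v_{6}  ⇒ sig = [2:1]
  P={3,5}:  v_{3} + v_{5} = v_{2}  ⇒ sig = [2:1]
  P={4,5}:  v_{4} + v_{5} = v_{1}  ⇒ sig = [2:1]

Signatures (|P|; sorted positive RHS coefficients), sorted:
{ [2:] ×3,  [2:1] ×6 }


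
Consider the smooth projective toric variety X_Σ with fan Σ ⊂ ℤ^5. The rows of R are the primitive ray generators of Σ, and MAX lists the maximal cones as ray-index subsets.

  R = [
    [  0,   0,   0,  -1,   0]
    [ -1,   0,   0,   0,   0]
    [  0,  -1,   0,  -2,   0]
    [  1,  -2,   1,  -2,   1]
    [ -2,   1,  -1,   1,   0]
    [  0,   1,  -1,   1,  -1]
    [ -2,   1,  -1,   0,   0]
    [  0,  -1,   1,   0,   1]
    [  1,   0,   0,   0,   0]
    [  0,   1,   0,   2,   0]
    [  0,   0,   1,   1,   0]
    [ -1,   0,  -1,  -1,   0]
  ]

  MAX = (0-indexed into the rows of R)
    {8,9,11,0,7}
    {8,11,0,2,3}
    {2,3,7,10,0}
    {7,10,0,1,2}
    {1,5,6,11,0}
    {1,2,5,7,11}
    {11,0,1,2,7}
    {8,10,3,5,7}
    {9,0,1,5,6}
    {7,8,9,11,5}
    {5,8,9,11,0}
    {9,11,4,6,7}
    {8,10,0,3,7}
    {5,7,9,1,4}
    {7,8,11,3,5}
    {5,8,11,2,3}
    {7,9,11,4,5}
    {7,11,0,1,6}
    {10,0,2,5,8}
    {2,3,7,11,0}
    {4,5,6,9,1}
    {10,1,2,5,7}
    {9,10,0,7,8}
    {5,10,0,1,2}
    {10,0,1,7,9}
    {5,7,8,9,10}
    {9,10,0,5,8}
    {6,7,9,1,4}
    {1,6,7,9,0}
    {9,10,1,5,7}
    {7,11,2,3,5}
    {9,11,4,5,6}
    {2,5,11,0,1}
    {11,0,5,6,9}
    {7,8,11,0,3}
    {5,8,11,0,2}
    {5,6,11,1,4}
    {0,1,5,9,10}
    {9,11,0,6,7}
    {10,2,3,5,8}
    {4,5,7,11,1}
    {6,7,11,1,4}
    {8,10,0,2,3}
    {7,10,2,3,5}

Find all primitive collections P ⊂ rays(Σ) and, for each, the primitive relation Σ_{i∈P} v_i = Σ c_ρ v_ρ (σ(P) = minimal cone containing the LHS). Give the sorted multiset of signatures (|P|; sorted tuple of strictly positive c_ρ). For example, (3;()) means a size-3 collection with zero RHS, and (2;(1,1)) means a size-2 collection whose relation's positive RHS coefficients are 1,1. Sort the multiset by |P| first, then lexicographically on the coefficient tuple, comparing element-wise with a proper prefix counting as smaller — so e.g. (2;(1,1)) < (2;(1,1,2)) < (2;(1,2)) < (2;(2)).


19 minimal non-faces of Δ(Σ) (on 12 rays):

  P={1,8}:  v_{1} + v_{8} = 0  ⇒ sig = (2;())
  P={2,9}:  v_{2} + v_{9} = 0  ⇒ sig = (2;())
  P={0,4}:  v_{0} + v_{4} = v_{6}  ⇒ sig = (2;(1))
  P={10,11}:  v_{10} + v_{11} = v_{1}  ⇒ sig = (2;(1))
  P={1,3}:  v_{1} + v_{3} = v_{2} + v_{7}  ⇒ sig = (2;(1,1))
  P={2,4}:  v_{2} + v_{4} = v_{1} + v_{11}  ⇒ sig = (2;(1,1))
  P={3,4}:  v_{3} + v_{4} = v_{7} + v_{11}  ⇒ sig = (2;(1,1))
  P={3,9}:  v_{3} + v_{9} = v_{7} + v_{8}  ⇒ sig = (2;(1,1))
  P={4,8}:  v_{4} + v_{8} = v_{9} + v_{11}  ⇒ sig = (2;(1,1))
  P={2,6}:  v_{2} + v_{6} = v_{0} + v_{1} + v_{11}  ⇒ sig = (2;(1,1,1))
  P={3,6}:  v_{3} + v_{6} = v_{0} + v_{7} + v_{11}  ⇒ sig = (2;(1,1,1))
  P={6,8}:  v_{6} + v_{8} = v_{0} + v_{9} + v_{11}  ⇒ sig = (2;(1,1,1))
  P={6,10}:  v_{6} + v_{10} = v_{0} + 2·v_{1} + v_{9}  ⇒ sig = (2;(1,1,2))
  P={4,10}:  v_{4} + v_{10} = 2·v_{1} + v_{9}  ⇒ sig = (2;(1,2))
  P={0,5,7}:  v_{0} + v_{5} + v_{7} = 0  ⇒ sig = (3;())
  P={1,9,11}:  v_{1} + v_{9} + v_{11} = v_{4}  ⇒ sig = (3;(1))
  P={2,7,8}:  v_{2} + v_{7} + v_{8} = v_{3}  ⇒ sig = (3;(1))
  P={5,6,7}:  v_{5} + v_{6} + v_{7} = v_{4}  ⇒ sig = (3;(1))
  P={0,3,5}:  v_{0} + v_{3} + v_{5} = v_{2} + v_{8}  ⇒ sig = (3;(1,1))

Hence PRS(X_Σ) =
    (2;())
    (2;())
    (2;(1))
    (2;(1))
    (2;(1,1))
    (2;(1,1))
    (2;(1,1))
    (2;(1,1))
    (2;(1,1))
    (2;(1,1,1))
    (2;(1,1,1))
    (2;(1,1,1))
    (2;(1,1,2))
    (2;(1,2))
    (3;())
    (3;(1))
    (3;(1))
    (3;(1))
    (3;(1,1))


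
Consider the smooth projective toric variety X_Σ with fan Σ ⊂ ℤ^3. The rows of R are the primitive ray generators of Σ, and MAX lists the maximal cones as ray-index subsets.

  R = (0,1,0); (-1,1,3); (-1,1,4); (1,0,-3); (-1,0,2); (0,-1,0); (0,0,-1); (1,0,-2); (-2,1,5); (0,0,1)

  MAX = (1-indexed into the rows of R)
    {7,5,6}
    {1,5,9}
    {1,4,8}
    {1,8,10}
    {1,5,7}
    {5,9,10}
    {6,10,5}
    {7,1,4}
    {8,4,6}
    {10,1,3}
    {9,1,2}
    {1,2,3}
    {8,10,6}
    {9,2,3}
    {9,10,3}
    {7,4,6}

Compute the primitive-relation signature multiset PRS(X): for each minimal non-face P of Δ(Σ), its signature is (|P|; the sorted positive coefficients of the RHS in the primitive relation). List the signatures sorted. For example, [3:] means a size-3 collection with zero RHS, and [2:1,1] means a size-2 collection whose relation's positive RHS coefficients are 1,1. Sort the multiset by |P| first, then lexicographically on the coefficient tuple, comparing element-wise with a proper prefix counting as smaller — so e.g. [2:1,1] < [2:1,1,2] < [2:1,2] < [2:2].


24 collections generate NE(X_Σ); each relation:

  P={1,6}:  v_{1} + v_{6} = 0 ; sig = [2:]
  P={5,8}:  v_{5} + v_{8} = 0 ; sig = [2:]
  P={7,10}:  v_{7} + v_{10} = 0 ; sig = [2:]
  P={2,4}:  v_{2} + v_{4} = v_{1} ; sig = [2:1]
  P={2,5}:  v_{2} + v_{5} = v_{9} ; sig = [2:1]
  P={2,10}:  v_{2} + v_{10} = v_{3} ; sig = [2:1]
  P={3,7}:  v_{3} + v_{7} = v_{2} ; sig = [2:1]
  P={4,5}:  v_{4} + v_{5} = v_{7} ; sig = [2:1]
  P={4,10}:  v_{4} + v_{10} = v_{8} ; sig = [2:1]
  P={7,8}:  v_{7} + v_{8} = v_{4} ; sig = [2:1]
  P={8,9}:  v_{8} + v_{9} = v_{2} ; sig = [2:1]
  P={2,6}:  v_{2} + v_{6} = v_{5} + v_{10} ; sig = [2:1,1]
  P={2,7}:  v_{2} + v_{7} = v_{1} + v_{5} ; sig = [2:1,1]
  P={2,8}:  v_{2} + v_{8} = v_{1} + v_{10} ; sig = [2:1,1]
  P={3,4}:  v_{3} + v_{4} = v_{1} + v_{10} ; sig = [2:1,1]
  P={3,5}:  v_{3} + v_{5} = v_{9} + v_{10} ; sig = [2:1,1]
  P={4,9}:  v_{4} + v_{9} = v_{1} + v_{5} ; sig = [2:1,1]
  P={3,6}:  v_{3} + v_{6} = v_{5} + 2·v_{10} ; sig = [2:1,2]
  P={3,8}:  v_{3} + v_{8} = v_{1} + 2·v_{10} ; sig = [2:1,2]
  P={6,9}:  v_{6} + v_{9} = 2·v_{5} + v_{10} ; sig = [2:1,2]
  P={7,9}:  v_{7} + v_{9} = v_{1} + 2·v_{5} ; sig = [2:1,2]
  P={1,5,10}:  v_{1} + v_{5} + v_{10} = v_{2} ; sig = [3:1]
  P={1,9,10}:  v_{1} + v_{9} + v_{10} = 2·v_{2} ; sig = [3:2]
  P={1,3,9}:  v_{1} + v_{3} + v_{9} = 3·v_{2} ; sig = [3:3]

Signatures (|P|; sorted positive RHS coefficients), sorted:
    |P|=2: 21 collections, coeffs (), (), (), (1), (1), (1), (1), (1), (1), (1), (1), (1,1), (1,1), (1,1), (1,1), (1,1), (1,1), (1,2), (1,2), (1,2), (1,2)
    |P|=3: 3 collections, coeffs (1), (2), (3)
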